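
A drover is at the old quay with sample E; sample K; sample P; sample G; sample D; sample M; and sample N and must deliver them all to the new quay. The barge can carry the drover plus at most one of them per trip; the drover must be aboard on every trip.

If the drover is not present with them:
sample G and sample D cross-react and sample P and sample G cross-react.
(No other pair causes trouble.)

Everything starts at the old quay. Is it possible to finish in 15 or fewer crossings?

Yes — this plan uses 15 crossings (≤ 15):
1. Drover goes to the new quay with sample G.  [the old quay: sample D, sample E, sample K, sample M, sample N, sample P | the new quay: sample G]
2. Drover goes back to the old quay alone.  [the old quay: sample D, sample E, sample K, sample M, sample N, sample P | the new quay: sample G]
3. Drover goes to the new quay with sample E.  [the old quay: sample D, sample K, sample M, sample N, sample P | the new quay: sample E, sample G]
4. Drover goes back to the old quay alone.  [the old quay: sample D, sample K, sample M, sample N, sample P | the new quay: sample E, sample G]
5. Drover goes to the new quay with sample K.  [the old quay: sample D, sample M, sample N, sample P | the new quay: sample E, sample G, sample K]
6. Drover goes back to the old quay alone.  [the old quay: sample D, sample M, sample N, sample P | the new quay: sample E, sample G, sample K]
7. Drover goes to the new quay with sample P.  [the old quay: sample D, sample M, sample N | the new quay: sample E, sample G, sample K, sample P]
8. Drover goes back to the old quay with sample G.  [the old quay: sample D, sample G, sample M, sample N | the new quay: sample E, sample K, sample P]
9. Drover goes to the new quay with sample D.  [the old quay: sample G, sample M, sample N | the new quay: sample D, sample E, sample K, sample P]
10. Drover goes back to the old quay alone.  [the old quay: sample G, sample M, sample N | the new quay: sample D, sample E, sample K, sample P]
11. Drover goes to the new quay with sample M.  [the old quay: sample G, sample N | the new quay: sample D, sample E, sample K, sample M, sample P]
12. Drover goes back to the old quay alone.  [the old quay: sample G, sample N | the new quay: sample D, sample E, sample K, sample M, sample P]
13. Drover goes to the new quay with sample N.  [the old quay: sample G | the new quay: sample D, sample E, sample K, sample M, sample N, sample P]
14. Drover goes back to the old quay alone.  [the old quay: sample G | the new quay: sample D, sample E, sample K, sample M, sample N, sample P]
15. Drover goes to the new quay with sample G.  [the old quay: — | the new quay: sample D, sample E, sample G, sample K, sample M, sample N, sample P]

Yes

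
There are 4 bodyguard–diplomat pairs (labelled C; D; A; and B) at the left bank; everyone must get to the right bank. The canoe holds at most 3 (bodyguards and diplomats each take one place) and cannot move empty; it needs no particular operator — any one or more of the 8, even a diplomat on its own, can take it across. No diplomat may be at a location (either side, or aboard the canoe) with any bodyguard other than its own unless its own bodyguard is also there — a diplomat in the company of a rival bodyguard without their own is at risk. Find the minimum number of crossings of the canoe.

Counting alone: each trip to the right bank takes at most 3 across and each return brings at least 1 back, so after t trips out (and t−1 returns) at most 3t − (t−1) of the 8 are across; that first reaches 8 at t = 4, so at least 7 crossings are needed.
The safety rule pushes this higher. Following every safe sequence of crossings, the most of the 8 that can be at the right bank as the canoe arrives there on crossing 7 is 7 — never all 8.
So no plan with fewer than 9 crossings exists, and this one achieves 9:
1. bodyguard C and diplomat C cross → the right bank.
2. bodyguard C crosses ← the left bank.
3. bodyguard C, bodyguard D, and diplomat D cross → the right bank.
4. bodyguard C and diplomat C cross ← the left bank.
5. bodyguard A, bodyguard B, and bodyguard C cross → the right bank.
6. diplomat D crosses ← the left bank.
7. diplomat C and diplomat D cross → the right bank.
8. diplomat C crosses ← the left bank.
9. diplomat A, diplomat B, and diplomat C cross → the right bank.

9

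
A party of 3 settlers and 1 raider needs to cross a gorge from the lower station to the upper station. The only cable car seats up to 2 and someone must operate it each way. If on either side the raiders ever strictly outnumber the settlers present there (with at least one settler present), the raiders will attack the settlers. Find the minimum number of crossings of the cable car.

Counting alone: each trip to the upper station takes at most 2 across and each return brings at least 1 back, so after t trips out (and t−1 returns) at most 2t − (t−1) of the 4 are across; that first reaches 4 at t = 3, so at least 5 crossings are needed.
The plan below uses exactly 5 crossings, so it is optimal:
1. 1 settler and 1 raider → the upper station.  (the lower station: 2S 0R; the upper station: 1S 1R)
2. 1 raider ← the lower station.  (the lower station: 2S 1R; the upper station: 1S 0R)
3. 1 settler and 1 raider → the upper station.  (the lower station: 1S 0R; the upper station: 2S 1R)
4. 1 raider ← the lower station.  (the lower station: 1S 1R; the upper station: 2S 0R)
5. 1 settler and 1 raider → the upper station.  (the lower station: 0S 0R; the upper station: 3S 1R)

5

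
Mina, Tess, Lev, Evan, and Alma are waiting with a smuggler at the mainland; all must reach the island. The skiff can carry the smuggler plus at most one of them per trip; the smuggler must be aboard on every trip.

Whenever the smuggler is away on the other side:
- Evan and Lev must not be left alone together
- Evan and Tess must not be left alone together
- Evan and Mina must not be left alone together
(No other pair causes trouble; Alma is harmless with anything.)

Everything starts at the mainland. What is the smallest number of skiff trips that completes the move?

Following every safe sequence of crossings from the start, the most of the 5 that can be at the island as the skiff arrives there on crossings 1, 3, 5 is 1, 2, 3 respectively; the best ever achieved is 3 of 5.
From crossing 7 on, no configuration arises that was not already reachable earlier: only 18 distinct safe configurations (who is on which side, and where the skiff is) can ever be reached, none of them has everyone across, and every continuation just revisits them. So no valid plan exists.

impossible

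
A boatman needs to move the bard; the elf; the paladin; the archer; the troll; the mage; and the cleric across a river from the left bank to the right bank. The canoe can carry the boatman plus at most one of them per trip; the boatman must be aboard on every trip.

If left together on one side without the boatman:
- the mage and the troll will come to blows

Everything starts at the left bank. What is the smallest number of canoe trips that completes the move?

13

Counting alone: the boatman can take at most 1 across per trip to the right bank, so moving all 7 needs at least 7 loaded trips out, with a return between consecutive ones — at least 13 crossings.
The plan below uses exactly 13 crossings, so it is optimal:
1. Boatman goes to the right bank with the troll.
2. Boatman goes back to the left bank alone.
3. Boatman goes to the right bank with the bard.
4. Boatman goes back to the left bank alone.
5. Boatman goes to the right bank with the elf.
6. Boatman goes back to the left bank alone.
7. Boatman goes to the right bank with the paladin.
8. Boatman goes back to the left bank alone.
9. Boatman goes to the right bank with the archer.
10. Boatman goes back to the left bank alone.
11. Boatman goes to the right bank with the cleric.
12. Boatman goes back to the left bank alone.
13. Boatman goes to the right bank with the mage.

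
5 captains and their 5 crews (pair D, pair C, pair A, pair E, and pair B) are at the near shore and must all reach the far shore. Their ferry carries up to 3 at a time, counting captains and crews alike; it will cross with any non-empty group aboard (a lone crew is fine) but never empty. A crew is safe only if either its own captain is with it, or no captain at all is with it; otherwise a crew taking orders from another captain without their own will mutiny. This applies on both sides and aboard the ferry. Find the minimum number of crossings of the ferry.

Counting alone: each trip to the far shore takes at most 3 across and each return brings at least 1 back, so after t trips out (and t−1 returns) at most 3t − (t−1) of the 10 are across; that first reaches 10 at t = 5, so at least 9 crossings are needed.
The safety rule pushes this higher. Following every safe sequence of crossings, the most of the 10 that can be at the far shore as the ferry arrives there on crossing 9 is 9 — never all 10.
So no plan with fewer than 11 crossings exists, and this one achieves 11:
1. captain D and crew D cross → the far shore.
2. captain D crosses ← the near shore.
3. crew A, crew C, and crew E cross → the far shore.
4. crew D crosses ← the near shore.
5. captain A, captain C, and captain E cross → the far shore.
6. captain C and crew C cross ← the near shore.
7. captain B, captain C, and captain D cross → the far shore.
8. crew A crosses ← the near shore.
9. crew C and crew D cross → the far shore.
10. crew D crosses ← the near shore.
11. crew A, crew B, and crew D cross → the far shore.

11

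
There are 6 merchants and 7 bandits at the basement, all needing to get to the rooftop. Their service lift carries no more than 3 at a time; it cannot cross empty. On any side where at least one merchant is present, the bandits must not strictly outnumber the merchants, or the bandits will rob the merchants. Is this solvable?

No

The bandits already outnumber the merchants at the basement before anyone moves, so the starting position itself is disallowed.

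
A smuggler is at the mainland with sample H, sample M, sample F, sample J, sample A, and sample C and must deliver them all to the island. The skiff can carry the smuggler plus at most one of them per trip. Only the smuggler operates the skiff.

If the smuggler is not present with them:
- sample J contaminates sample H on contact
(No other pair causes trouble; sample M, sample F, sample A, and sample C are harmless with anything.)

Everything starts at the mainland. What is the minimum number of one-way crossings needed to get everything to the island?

11

Counting alone: the smuggler can take at most 1 across per trip to the island, so moving all 6 needs at least 6 loaded trips out, with a return between consecutive ones — at least 11 crossings.
The plan below uses exactly 11 crossings, so it is optimal:
1. Smuggler goes to the island with sample H.
2. Smuggler goes back to the mainland alone.
3. Smuggler goes to the island with sample M.
4. Smuggler goes back to the mainland alone.
5. Smuggler goes to the island with sample F.
6. Smuggler goes back to the mainland alone.
7. Smuggler goes to the island with sample A.
8. Smuggler goes back to the mainland alone.
9. Smuggler goes to the island with sample C.
10. Smuggler goes back to the mainland alone.
11. Smuggler goes to the island with sample J.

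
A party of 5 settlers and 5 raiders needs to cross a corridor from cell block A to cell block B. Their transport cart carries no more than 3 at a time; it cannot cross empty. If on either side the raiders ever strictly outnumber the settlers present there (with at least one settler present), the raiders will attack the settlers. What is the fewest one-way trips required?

Counting alone: each trip to cell block B takes at most 3 across and each return brings at least 1 back, so after t trips out (and t−1 returns) at most 3t − (t−1) of the 10 are across; that first reaches 10 at t = 5, so at least 9 crossings are needed.
The safety rule pushes this higher. Following every safe sequence of crossings, the most of the 10 that can be at cell block B as the transport cart arrives there on crossing 9 is 9 — never all 10.
So no plan with fewer than 11 crossings exists, and this one achieves 11:
1. 2 raiders → cell block B.  (cell block A: 5S 3R; cell block B: 0S 2R)
2. 1 raider ← cell block A.  (cell block A: 5S 4R; cell block B: 0S 1R)
3. 3 raiders → cell block B.  (cell block A: 5S 1R; cell block B: 0S 4R)
4. 1 raider ← cell block A.  (cell block A: 5S 2R; cell block B: 0S 3R)
5. 3 settlers → cell block B.  (cell block A: 2S 2R; cell block B: 3S 3R)
6. 1 settler and 1 raider ← cell block A.  (cell block A: 3S 3R; cell block B: 2S 2R)
7. 3 settlers → cell block B.  (cell block A: 0S 3R; cell block B: 5S 2R)
8. 1 raider ← cell block A.  (cell block A: 0S 4R; cell block B: 5S 1R)
9. 2 raiders → cell block B.  (cell block A: 0S 2R; cell block B: 5S 3R)
10. 1 raider ← cell block A.  (cell block A: 0S 3R; cell block B: 5S 2R)
11. 3 raiders → cell block B.  (cell block A: 0S 0R; cell block B: 5S 5R)

11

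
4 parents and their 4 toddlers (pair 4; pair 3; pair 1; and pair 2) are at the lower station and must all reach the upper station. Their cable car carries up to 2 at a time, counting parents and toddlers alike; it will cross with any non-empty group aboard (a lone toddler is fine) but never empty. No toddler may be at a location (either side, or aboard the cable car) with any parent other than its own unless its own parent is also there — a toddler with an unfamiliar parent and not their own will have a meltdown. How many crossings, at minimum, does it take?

Following every safe sequence of crossings from the start, the most of the 8 that can be at the upper station as the cable car arrives there on crossings 1, 3, 5 is 2, 3, 4 respectively; the best ever achieved is 4 of 8.
From crossing 7 on, no configuration arises that was not already reachable earlier: only 44 distinct safe configurations (who is on which side, and where the cable car is) can ever be reached, none of them has everyone across, and every continuation just revisits them. So no valid plan exists.

impossible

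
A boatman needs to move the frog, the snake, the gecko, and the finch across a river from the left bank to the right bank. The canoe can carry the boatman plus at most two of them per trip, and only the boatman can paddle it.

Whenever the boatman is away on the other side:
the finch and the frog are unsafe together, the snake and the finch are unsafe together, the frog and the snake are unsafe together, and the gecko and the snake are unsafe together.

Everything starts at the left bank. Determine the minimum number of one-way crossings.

Counting alone: the boatman can take at most 2 across per trip to the right bank, so moving all 4 needs at least 2 loaded trips out, with a return between consecutive ones — at least 3 crossings.
The safety rule pushes this higher. Following every safe sequence of crossings, the most of the 4 that can be at the right bank as the canoe arrives there on crossing 3 is 3 — never all 4.
So no plan with fewer than 5 crossings exists, and this one achieves 5:
1. Boatman goes to the right bank with the frog and the snake.
2. Boatman goes back to the left bank with the frog.
3. Boatman goes to the right bank with the frog and the gecko.
4. Boatman goes back to the left bank with the snake.
5. Boatman goes to the right bank with the finch and the snake.

5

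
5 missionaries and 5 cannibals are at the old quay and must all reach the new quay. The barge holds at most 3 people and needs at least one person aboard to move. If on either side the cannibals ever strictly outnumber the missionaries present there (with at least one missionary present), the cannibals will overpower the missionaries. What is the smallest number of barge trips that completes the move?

11

Counting alone: each trip to the new quay takes at most 3 across and each return brings at least 1 back, so after t trips out (and t−1 returns) at most 3t − (t−1) of the 10 are across; that first reaches 10 at t = 5, so at least 9 crossings are needed.
The safety rule pushes this higher. Following every safe sequence of crossings, the most of the 10 that can be at the new quay as the barge arrives there on crossing 9 is 9 — never all 10.
So no plan with fewer than 11 crossings exists, and this one achieves 11:
1. 2 cannibals → the new quay.  (the old quay: 5M 3C; the new quay: 0M 2C)
2. 1 cannibal ← the old quay.  (the old quay: 5M 4C; the new quay: 0M 1C)
3. 3 cannibals → the new quay.  (the old quay: 5M 1C; the new quay: 0M 4C)
4. 1 cannibal ← the old quay.  (the old quay: 5M 2C; the new quay: 0M 3C)
5. 3 missionaries → the new quay.  (the old quay: 2M 2C; the new quay: 3M 3C)
6. 1 missionary and 1 cannibal ← the old quay.  (the old quay: 3M 3C; the new quay: 2M 2C)
7. 3 missionaries → the new quay.  (the old quay: 0M 3C; the new quay: 5M 2C)
8. 1 cannibal ← the old quay.  (the old quay: 0M 4C; the new quay: 5M 1C)
9. 2 cannibals → the new quay.  (the old quay: 0M 2C; the new quay: 5M 3C)
10. 1 cannibal ← the old quay.  (the old quay: 0M 3C; the new quay: 5M 2C)
11. 3 cannibals → the new quay.  (the old quay: 0M 0C; the new quay: 5M 5C)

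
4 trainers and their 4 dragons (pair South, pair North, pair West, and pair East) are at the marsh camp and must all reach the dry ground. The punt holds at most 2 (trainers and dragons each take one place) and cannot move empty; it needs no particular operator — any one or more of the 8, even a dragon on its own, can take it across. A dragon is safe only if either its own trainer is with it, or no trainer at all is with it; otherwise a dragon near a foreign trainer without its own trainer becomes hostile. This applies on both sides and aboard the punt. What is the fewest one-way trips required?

impossible

Following every safe sequence of crossings from the start, the most of the 8 that can be at the dry ground as the punt arrives there on crossings 1, 3, 5 is 2, 3, 4 respectively; the best ever achieved is 4 of 8.
From crossing 7 on, no configuration arises that was not already reachable earlier: only 44 distinct safe configurations (who is on which side, and where the punt is) can ever be reached, none of them has everyone across, and every continuation just revisits them. So no valid plan exists.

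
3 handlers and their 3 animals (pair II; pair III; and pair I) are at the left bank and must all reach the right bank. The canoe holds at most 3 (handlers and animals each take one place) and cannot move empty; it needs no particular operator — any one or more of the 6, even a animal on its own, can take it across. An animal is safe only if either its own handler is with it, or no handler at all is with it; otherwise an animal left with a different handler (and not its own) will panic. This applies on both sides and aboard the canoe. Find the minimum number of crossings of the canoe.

5

Counting alone: each trip to the right bank takes at most 3 across and each return brings at least 1 back, so after t trips out (and t−1 returns) at most 3t − (t−1) of the 6 are across; that first reaches 6 at t = 3, so at least 5 crossings are needed.
The plan below uses exactly 5 crossings, so it is optimal:
1. animal II and handler II cross → the right bank.
2. handler II crosses ← the left bank.
3. handler I, handler II, and handler III cross → the right bank.
4. animal II crosses ← the left bank.
5. animal I, animal II, and animal III cross → the right bank.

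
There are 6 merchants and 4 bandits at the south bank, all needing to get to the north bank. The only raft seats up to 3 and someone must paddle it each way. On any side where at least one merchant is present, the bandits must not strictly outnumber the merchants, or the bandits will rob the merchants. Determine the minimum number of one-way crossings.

9

Counting alone: each trip to the north bank takes at most 3 across and each return brings at least 1 back, so after t trips out (and t−1 returns) at most 3t − (t−1) of the 10 are across; that first reaches 10 at t = 5, so at least 9 crossings are needed.
The plan below uses exactly 9 crossings, so it is optimal:
1. 2 bandits → the north bank.  (the south bank: 6M 2B; the north bank: 0M 2B)
2. 1 bandit ← the south bank.  (the south bank: 6M 3B; the north bank: 0M 1B)
3. 3 bandits → the north bank.  (the south bank: 6M 0B; the north bank: 0M 4B)
4. 1 bandit ← the south bank.  (the south bank: 6M 1B; the north bank: 0M 3B)
5. 3 merchants → the north bank.  (the south bank: 3M 1B; the north bank: 3M 3B)
6. 1 bandit ← the south bank.  (the south bank: 3M 2B; the north bank: 3M 2B)
7. 1 merchant and 2 bandits → the north bank.  (the south bank: 2M 0B; the north bank: 4M 4B)
8. 1 bandit ← the south bank.  (the south bank: 2M 1B; the north bank: 4M 3B)
9. 2 merchants and 1 bandit → the north bank.  (the south bank: 0M 0B; the north bank: 6M 4B)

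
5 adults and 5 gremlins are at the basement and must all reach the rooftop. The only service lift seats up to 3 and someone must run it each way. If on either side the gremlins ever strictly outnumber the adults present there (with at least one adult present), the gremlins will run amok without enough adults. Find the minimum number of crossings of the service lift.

11

Counting alone: each trip to the rooftop takes at most 3 across and each return brings at least 1 back, so after t trips out (and t−1 returns) at most 3t − (t−1) of the 10 are across; that first reaches 10 at t = 5, so at least 9 crossings are needed.
The safety rule pushes this higher. Following every safe sequence of crossings, the most of the 10 that can be at the rooftop as the service lift arrives there on crossing 9 is 9 — never all 10.
So no plan with fewer than 11 crossings exists, and this one achieves 11:
1. 2 gremlins → the rooftop.  (the basement: 5A 3G; the rooftop: 0A 2G)
2. 1 gremlin ← the basement.  (the basement: 5A 4G; the rooftop: 0A 1G)
3. 3 gremlins → the rooftop.  (the basement: 5A 1G; the rooftop: 0A 4G)
4. 1 gremlin ← the basement.  (the basement: 5A 2G; the rooftop: 0A 3G)
5. 3 adults → the rooftop.  (the basement: 2A 2G; the rooftop: 3A 3G)
6. 1 adult and 1 gremlin ← the basement.  (the basement: 3A 3G; the rooftop: 2A 2G)
7. 3 adults → the rooftop.  (the basement: 0A 3G; the rooftop: 5A 2G)
8. 1 gremlin ← the basement.  (the basement: 0A 4G; the rooftop: 5A 1G)
9. 2 gremlins → the rooftop.  (the basement: 0A 2G; the rooftop: 5A 3G)
10. 1 gremlin ← the basement.  (the basement: 0A 3G; the rooftop: 5A 2G)
11. 3 gremlins → the rooftop.  (the basement: 0A 0G; the rooftop: 5A 5G)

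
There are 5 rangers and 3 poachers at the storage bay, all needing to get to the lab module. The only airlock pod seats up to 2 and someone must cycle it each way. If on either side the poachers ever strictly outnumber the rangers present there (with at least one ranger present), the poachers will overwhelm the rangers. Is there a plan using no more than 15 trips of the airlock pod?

Yes

Yes — this plan uses 13 crossings (≤ 15):
1. 2 poachers → the lab module.  (the storage bay: 5R 1P; the lab module: 0R 2P)
2. 1 poacher ← the storage bay.  (the storage bay: 5R 2P; the lab module: 0R 1P)
3. 2 poachers → the lab module.  (the storage bay: 5R 0P; the lab module: 0R 3P)
4. 1 poacher ← the storage bay.  (the storage bay: 5R 1P; the lab module: 0R 2P)
5. 2 rangers → the lab module.  (the storage bay: 3R 1P; the lab module: 2R 2P)
6. 1 poacher ← the storage bay.  (the storage bay: 3R 2P; the lab module: 2R 1P)
7. 1 ranger and 1 poacher → the lab module.  (the storage bay: 2R 1P; the lab module: 3R 2P)
8. 1 poacher ← the storage bay.  (the storage bay: 2R 2P; the lab module: 3R 1P)
9. 2 poachers → the lab module.  (the storage bay: 2R 0P; the lab module: 3R 3P)
10. 1 poacher ← the storage bay.  (the storage bay: 2R 1P; the lab module: 3R 2P)
11. 1 ranger and 1 poacher → the lab module.  (the storage bay: 1R 0P; the lab module: 4R 3P)
12. 1 poacher ← the storage bay.  (the storage bay: 1R 1P; the lab module: 4R 2P)
13. 1 ranger and 1 poacher → the lab module.  (the storage bay: 0R 0P; the lab module: 5R 3P)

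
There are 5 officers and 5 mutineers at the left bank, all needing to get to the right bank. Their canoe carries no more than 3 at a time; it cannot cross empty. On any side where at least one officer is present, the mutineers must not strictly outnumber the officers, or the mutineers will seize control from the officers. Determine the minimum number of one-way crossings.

11

Counting alone: each trip to the right bank takes at most 3 across and each return brings at least 1 back, so after t trips out (and t−1 returns) at most 3t − (t−1) of the 10 are across; that first reaches 10 at t = 5, so at least 9 crossings are needed.
The safety rule pushes this higher. Following every safe sequence of crossings, the most of the 10 that can be at the right bank as the canoe arrives there on crossing 9 is 9 — never all 10.
So no plan with fewer than 11 crossings exists, and this one achieves 11:
1. 2 mutineers → the right bank.  (the left bank: 5O 3M; the right bank: 0O 2M)
2. 1 mutineer ← the left bank.  (the left bank: 5O 4M; the right bank: 0O 1M)
3. 3 mutineers → the right bank.  (the left bank: 5O 1M; the right bank: 0O 4M)
4. 1 mutineer ← the left bank.  (the left bank: 5O 2M; the right bank: 0O 3M)
5. 3 officers → the right bank.  (the left bank: 2O 2M; the right bank: 3O 3M)
6. 1 officer and 1 mutineer ← the left bank.  (the left bank: 3O 3M; the right bank: 2O 2M)
7. 3 officers → the right bank.  (the left bank: 0O 3M; the right bank: 5O 2M)
8. 1 mutineer ← the left bank.  (the left bank: 0O 4M; the right bank: 5O 1M)
9. 2 mutineers → the right bank.  (the left bank: 0O 2M; the right bank: 5O 3M)
10. 1 mutineer ← the left bank.  (the left bank: 0O 3M; the right bank: 5O 2M)
11. 3 mutineers → the right bank.  (the left bank: 0O 0M; the right bank: 5O 5M)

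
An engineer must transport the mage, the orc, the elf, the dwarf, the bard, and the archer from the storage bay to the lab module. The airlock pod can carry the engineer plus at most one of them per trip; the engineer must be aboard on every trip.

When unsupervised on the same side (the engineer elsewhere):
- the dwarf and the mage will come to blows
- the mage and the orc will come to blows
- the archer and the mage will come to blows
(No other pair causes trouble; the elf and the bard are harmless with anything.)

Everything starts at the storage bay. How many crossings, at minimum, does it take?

Following every safe sequence of crossings from the start, the most of the 6 that can be at the lab module as the airlock pod arrives there on crossings 1, 3, 5, 7 is 1, 2, 3, 4 respectively; the best ever achieved is 4 of 6.
From crossing 9 on, no configuration arises that was not already reachable earlier: only 36 distinct safe configurations (who is on which side, and where the airlock pod is) can ever be reached, none of them has everyone across, and every continuation just revisits them. So no valid plan exists.

impossible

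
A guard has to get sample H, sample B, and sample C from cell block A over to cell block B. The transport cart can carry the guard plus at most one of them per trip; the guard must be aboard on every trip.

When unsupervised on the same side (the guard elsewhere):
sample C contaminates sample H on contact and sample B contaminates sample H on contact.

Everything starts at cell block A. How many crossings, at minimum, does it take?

7

Counting alone: the guard can take at most 1 across per trip to cell block B, so moving all 3 needs at least 3 loaded trips out, with a return between consecutive ones — at least 5 crossings.
The safety rule pushes this higher. Following every safe sequence of crossings, the most of the 3 that can be at cell block B as the transport cart arrives there on crossing 5 is 2 — never all 3.
So no plan with fewer than 7 crossings exists, and this one achieves 7:
1. Guard goes to cell block B with sample H.
2. Guard goes back to cell block A alone.
3. Guard goes to cell block B with sample B.
4. Guard goes back to cell block A with sample H.
5. Guard goes to cell block B with sample C.
6. Guard goes back to cell block A alone.
7. Guard goes to cell block B with sample H.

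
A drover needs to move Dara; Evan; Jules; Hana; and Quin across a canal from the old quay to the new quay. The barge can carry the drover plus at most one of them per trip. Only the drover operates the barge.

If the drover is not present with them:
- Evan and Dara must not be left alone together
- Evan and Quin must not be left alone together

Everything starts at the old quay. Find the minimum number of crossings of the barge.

11

Counting alone: the drover can take at most 1 across per trip to the new quay, so moving all 5 needs at least 5 loaded trips out, with a return between consecutive ones — at least 9 crossings.
The safety rule pushes this higher. Following every safe sequence of crossings, the most of the 5 that can be at the new quay as the barge arrives there on crossing 9 is 4 — never all 5.
So no plan with fewer than 11 crossings exists, and this one achieves 11:
1. Drover goes to the new quay with Evan.
2. Drover goes back to the old quay alone.
3. Drover goes to the new quay with Dara.
4. Drover goes back to the old quay with Evan.
5. Drover goes to the new quay with Quin.
6. Drover goes back to the old quay alone.
7. Drover goes to the new quay with Jules.
8. Drover goes back to the old quay alone.
9. Drover goes to the new quay with Hana.
10. Drover goes back to the old quay alone.
11. Drover goes to the new quay with Evan.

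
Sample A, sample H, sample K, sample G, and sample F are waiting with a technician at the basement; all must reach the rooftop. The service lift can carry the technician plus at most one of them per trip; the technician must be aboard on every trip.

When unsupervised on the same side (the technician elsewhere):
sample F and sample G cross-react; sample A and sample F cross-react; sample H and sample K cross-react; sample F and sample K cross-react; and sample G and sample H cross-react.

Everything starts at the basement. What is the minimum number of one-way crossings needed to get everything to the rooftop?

impossible

Whatever the first load, the items left behind include a forbidden pair without the technician. No opening move is safe, so no plan exists.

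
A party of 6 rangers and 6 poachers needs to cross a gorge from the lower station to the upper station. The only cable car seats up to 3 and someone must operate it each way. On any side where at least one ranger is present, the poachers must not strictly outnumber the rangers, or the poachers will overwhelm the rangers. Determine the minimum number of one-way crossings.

Following every safe sequence of crossings from the start, the most of the 12 that can be at the upper station as the cable car arrives there on crossings 1, 3, 5 is 3, 5, 6 respectively; the best ever achieved is 6 of 12.
From crossing 7 on, no configuration arises that was not already reachable earlier: only 17 distinct safe configurations (who is on which side, and where the cable car is) can ever be reached, none of them has everyone across, and every continuation just revisits them. They are: 0 rangers + 0 poachers across (cable car back at the start); 0 rangers + 1 poacher across (cable car there); 0 rangers + 1 poacher across (cable car back at the start); 0 rangers + 2 poachers across (cable car there); 0 rangers + 2 poachers across (cable car back at the start); 0 rangers + 3 poachers across (cable car there); 0 rangers + 3 poachers across (cable car back at the start); 0 rangers + 4 poachers across (cable car there); 0 rangers + 4 poachers across (cable car back at the start); 0 rangers + 5 poachers across (cable car there); 0 rangers + 5 poachers across (cable car back at the start); 0 rangers + 6 poachers across (cable car there); 1 ranger + 1 poacher across (cable car there); 1 ranger + 1 poacher across (cable car back at the start); 2 rangers + 2 poachers across (cable car there); 2 rangers + 2 poachers across (cable car back at the start); 3 rangers + 3 poachers across (cable car there). So no valid plan exists.

impossible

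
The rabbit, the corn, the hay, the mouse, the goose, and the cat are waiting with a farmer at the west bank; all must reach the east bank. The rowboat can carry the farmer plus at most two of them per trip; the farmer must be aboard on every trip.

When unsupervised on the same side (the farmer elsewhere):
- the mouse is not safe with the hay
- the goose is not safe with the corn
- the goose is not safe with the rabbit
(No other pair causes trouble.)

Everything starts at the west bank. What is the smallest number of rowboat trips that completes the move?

Counting alone: the farmer can take at most 2 across per trip to the east bank, so moving all 6 needs at least 3 loaded trips out, with a return between consecutive ones — at least 5 crossings.
The safety rule pushes this higher. Following every safe sequence of crossings, the most of the 6 that can be at the east bank as the rowboat arrives there on crossing 5 is 5 — never all 6.
So no plan with fewer than 7 crossings exists, and this one achieves 7:
1. Farmer goes to the east bank with the goose and the hay.
2. Farmer goes back to the west bank alone.
3. Farmer goes to the east bank with the rabbit.
4. Farmer goes back to the west bank with the goose.
5. Farmer goes to the east bank with the cat and the corn.
6. Farmer goes back to the west bank alone.
7. Farmer goes to the east bank with the goose and the mouse.

7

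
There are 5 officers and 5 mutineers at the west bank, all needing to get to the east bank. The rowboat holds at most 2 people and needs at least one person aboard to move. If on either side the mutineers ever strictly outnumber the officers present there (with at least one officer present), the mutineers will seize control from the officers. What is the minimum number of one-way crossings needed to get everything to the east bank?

Following every safe sequence of crossings from the start, the most of the 10 that can be at the east bank as the rowboat arrives there on crossings 1, 3, 5, 7 is 2, 3, 4, 5 respectively; the best ever achieved is 5 of 10.
From crossing 9 on, no configuration arises that was not already reachable earlier: only 13 distinct safe configurations (who is on which side, and where the rowboat is) can ever be reached, none of them has everyone across, and every continuation just revisits them. They are: 0 officers + 0 mutineers across (rowboat back at the start); 0 officers + 1 mutineer across (rowboat there); 0 officers + 1 mutineer across (rowboat back at the start); 0 officers + 2 mutineers across (rowboat there); 0 officers + 2 mutineers across (rowboat back at the start); 0 officers + 3 mutineers across (rowboat there); 0 officers + 3 mutineers across (rowboat back at the start); 0 officers + 4 mutineers across (rowboat there); 0 officers + 4 mutineers across (rowboat back at the start); 0 officers + 5 mutineers across (rowboat there); 1 officer + 1 mutineer across (rowboat there); 1 officer + 1 mutineer across (rowboat back at the start); 2 officers + 2 mutineers across (rowboat there). So no valid plan exists.

impossible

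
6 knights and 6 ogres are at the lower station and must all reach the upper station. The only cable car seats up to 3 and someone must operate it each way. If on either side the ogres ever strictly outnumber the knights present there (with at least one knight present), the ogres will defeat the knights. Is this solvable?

Following every safe sequence of crossings from the start, the most of the 12 that can be at the upper station as the cable car arrives there on crossings 1, 3, 5 is 3, 5, 6 respectively; the best ever achieved is 6 of 12.
From crossing 7 on, no configuration arises that was not already reachable earlier: only 17 distinct safe configurations (who is on which side, and where the cable car is) can ever be reached, none of them has everyone across, and every continuation just revisits them. They are: 0 knights + 0 ogres across (cable car back at the start); 0 knights + 1 ogre across (cable car there); 0 knights + 1 ogre across (cable car back at the start); 0 knights + 2 ogres across (cable car there); 0 knights + 2 ogres across (cable car back at the start); 0 knights + 3 ogres across (cable car there); 0 knights + 3 ogres across (cable car back at the start); 0 knights + 4 ogres across (cable car there); 0 knights + 4 ogres across (cable car back at the start); 0 knights + 5 ogres across (cable car there); 0 knights + 5 ogres across (cable car back at the start); 0 knights + 6 ogres across (cable car there); 1 knight + 1 ogre across (cable car there); 1 knight + 1 ogre across (cable car back at the start); 2 knights + 2 ogres across (cable car there); 2 knights + 2 ogres across (cable car back at the start); 3 knights + 3 ogres across (cable car there). So no valid plan exists.

No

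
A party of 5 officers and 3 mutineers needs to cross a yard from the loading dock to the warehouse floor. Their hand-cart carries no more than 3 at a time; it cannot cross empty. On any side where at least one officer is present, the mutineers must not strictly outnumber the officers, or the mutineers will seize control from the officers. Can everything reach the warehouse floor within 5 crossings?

Counting alone: each trip to the warehouse floor takes at most 3 across and each return brings at least 1 back, so after t trips out (and t−1 returns) at most 3t − (t−1) of the 8 are across; that first reaches 8 at t = 4, so at least 7 crossings are needed.
Since 5 < 7, 5 crossings cannot be enough. (The shortest complete plan in fact takes 7:)
1. 2 mutineers → the warehouse floor.  (the loading dock: 5O 1M; the warehouse floor: 0O 2M)
2. 1 mutineer ← the loading dock.  (the loading dock: 5O 2M; the warehouse floor: 0O 1M)
3. 2 officers and 1 mutineer → the warehouse floor.  (the loading dock: 3O 1M; the warehouse floor: 2O 2M)
4. 1 mutineer ← the loading dock.  (the loading dock: 3O 2M; the warehouse floor: 2O 1M)
5. 1 officer and 2 mutineers → the warehouse floor.  (the loading dock: 2O 0M; the warehouse floor: 3O 3M)
6. 1 mutineer ← the loading dock.  (the loading dock: 2O 1M; the warehouse floor: 3O 2M)
7. 2 officers and 1 mutineer → the warehouse floor.  (the loading dock: 0O 0M; the warehouse floor: 5O 3M)

No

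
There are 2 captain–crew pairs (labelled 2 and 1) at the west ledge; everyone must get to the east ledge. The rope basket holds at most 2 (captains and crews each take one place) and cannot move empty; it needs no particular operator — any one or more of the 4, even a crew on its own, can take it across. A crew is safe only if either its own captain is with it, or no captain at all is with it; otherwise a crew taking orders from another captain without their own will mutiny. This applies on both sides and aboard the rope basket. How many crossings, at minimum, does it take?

5

Counting alone: each trip to the east ledge takes at most 2 across and each return brings at least 1 back, so after t trips out (and t−1 returns) at most 2t − (t−1) of the 4 are across; that first reaches 4 at t = 3, so at least 5 crossings are needed.
The plan below uses exactly 5 crossings, so it is optimal:
1. captain 2 and crew 2 cross → the east ledge.
2. captain 2 crosses ← the west ledge.
3. captain 1 and captain 2 cross → the east ledge.
4. captain 1 crosses ← the west ledge.
5. captain 1 and crew 1 cross → the east ledge.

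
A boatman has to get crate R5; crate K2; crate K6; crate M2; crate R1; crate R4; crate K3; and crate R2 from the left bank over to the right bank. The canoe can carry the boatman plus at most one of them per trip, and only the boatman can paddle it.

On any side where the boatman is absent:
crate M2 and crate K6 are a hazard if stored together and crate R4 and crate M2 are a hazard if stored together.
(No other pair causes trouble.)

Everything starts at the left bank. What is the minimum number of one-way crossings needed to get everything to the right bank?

Counting alone: the boatman can take at most 1 across per trip to the right bank, so moving all 8 needs at least 8 loaded trips out, with a return between consecutive ones — at least 15 crossings.
The safety rule pushes this higher. Following every safe sequence of crossings, the most of the 8 that can be at the right bank as the canoe arrives there on crossing 15 is 7 — never all 8.
So no plan with fewer than 17 crossings exists, and this one achieves 17:
1. Boatman goes to the right bank with crate M2.  [the left bank: crate K2, crate K3, crate K6, crate R1, crate R2, crate R4, crate R5 | the right bank: crate M2]
2. Boatman goes back to the left bank alone.  [the left bank: crate K2, crate K3, crate K6, crate R1, crate R2, crate R4, crate R5 | the right bank: crate M2]
3. Boatman goes to the right bank with crate R5.  [the left bank: crate K2, crate K3, crate K6, crate R1, crate R2, crate R4 | the right bank: crate M2, crate R5]
4. Boatman goes back to the left bank alone.  [the left bank: crate K2, crate K3, crate K6, crate R1, crate R2, crate R4 | the right bank: crate M2, crate R5]
5. Boatman goes to the right bank with crate K2.  [the left bank: crate K3, crate K6, crate R1, crate R2, crate R4 | the right bank: crate K2, crate M2, crate R5]
6. Boatman goes back to the left bank alone.  [the left bank: crate K3, crate K6, crate R1, crate R2, crate R4 | the right bank: crate K2, crate M2, crate R5]
7. Boatman goes to the right bank with crate K6.  [the left bank: crate K3, crate R1, crate R2, crate R4 | the right bank: crate K2, crate K6, crate M2, crate R5]
8. Boatman goes back to the left bank with crate M2.  [the left bank: crate K3, crate M2, crate R1, crate R2, crate R4 | the right bank: crate K2, crate K6, crate R5]
9. Boatman goes to the right bank with crate R4.  [the left bank: crate K3, crate M2, crate R1, crate R2 | the right bank: crate K2, crate K6, crate R4, crate R5]
10. Boatman goes back to the left bank alone.  [the left bank: crate K3, crate M2, crate R1, crate R2 | the right bank: crate K2, crate K6, crate R4, crate R5]
11. Boatman goes to the right bank with crate R1.  [the left bank: crate K3, crate M2, crate R2 | the right bank: crate K2, crate K6, crate R1, crate R4, crate R5]
12. Boatman goes back to the left bank alone.  [the left bank: crate K3, crate M2, crate R2 | the right bank: crate K2, crate K6, crate R1, crate R4, crate R5]
13. Boatman goes to the right bank with crate K3.  [the left bank: crate M2, crate R2 | the right bank: crate K2, crate K3, crate K6, crate R1, crate R4, crate R5]
14. Boatman goes back to the left bank alone.  [the left bank: crate M2, crate R2 | the right bank: crate K2, crate K3, crate K6, crate R1, crate R4, crate R5]
15. Boatman goes to the right bank with crate R2.  [the left bank: crate M2 | the right bank: crate K2, crate K3, crate K6, crate R1, crate R2, crate R4, crate R5]
16. Boatman goes back to the left bank alone.  [the left bank: crate M2 | the right bank: crate K2, crate K3, crate K6, crate R1, crate R2, crate R4, crate R5]
17. Boatman goes to the right bank with crate M2.  [the left bank: — | the right bank: crate K2, crate K3, crate K6, crate M2, crate R1, crate R2, crate R4, crate R5]

17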